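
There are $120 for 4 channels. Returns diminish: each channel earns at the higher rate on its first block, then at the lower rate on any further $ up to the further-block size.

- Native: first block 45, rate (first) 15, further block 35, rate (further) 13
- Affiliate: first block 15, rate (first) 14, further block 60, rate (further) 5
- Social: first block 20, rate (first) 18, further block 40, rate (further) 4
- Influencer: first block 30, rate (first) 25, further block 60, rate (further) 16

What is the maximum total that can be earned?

2220

Order all 8 blocks by rate: Influencer/tier1 25 > Social/tier1 18 > Influencer/tier2 16 > Native/tier1 15 > Affiliate/tier1 14 > Native/tier2 13 > Affiliate/tier2 5 > Social/tier2 4.
Fill Influencer tier1 block (30 at 25) ; 90 left.
Fill Social tier1 block (20 at 18) ; 70 left.
Fill Influencer tier2 block (60 at 16) ; 10 left.
10 remain; put them into Native tier1 at 15.
Total = 25×30 + 18×20 + 16×60 + 15×10 = 2220.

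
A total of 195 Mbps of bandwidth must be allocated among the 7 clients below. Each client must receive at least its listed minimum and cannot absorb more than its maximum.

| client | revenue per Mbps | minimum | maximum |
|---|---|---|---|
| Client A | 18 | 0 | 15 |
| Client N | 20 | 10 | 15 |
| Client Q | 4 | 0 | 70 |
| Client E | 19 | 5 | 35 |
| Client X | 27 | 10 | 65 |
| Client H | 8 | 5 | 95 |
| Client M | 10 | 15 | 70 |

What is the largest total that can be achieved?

Meeting every minimum uses 0+10+0+5+10+5+15 = 45 Mbps, leaving 150.
Rank by revenue per Mbps: Client X 27 > Client N 20 > Client E 19 > Client A 18 > Client M 10 > Client H 8 > Client Q 4.
Client X: +55 to 65 (cap) — 95 left.
Client N: +5 to 15 (cap) — 90 left.
Client E: +30 to 35 (cap) — 60 left.
Client A: +15 to 15 (cap) — 45 left.
Client M: +45 (room for 55) → 60. Pool exhausted.
Total = 18×15 + 20×15 + 19×35 + 27×65 + 8×5 + 10×60 = 3630.

3630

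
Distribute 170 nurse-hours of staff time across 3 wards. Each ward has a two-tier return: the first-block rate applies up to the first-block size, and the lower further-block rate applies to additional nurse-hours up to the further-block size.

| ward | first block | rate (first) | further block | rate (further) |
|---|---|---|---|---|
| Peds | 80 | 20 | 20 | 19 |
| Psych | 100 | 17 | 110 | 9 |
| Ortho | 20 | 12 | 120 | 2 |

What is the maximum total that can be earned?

3170

Treat each block as its own option and order by rate: Peds/tier1 20 > Peds/tier2 19 > Psych/tier1 17 > Ortho/tier1 12 > Psych/tier2 9 > Ortho/tier2 2.
Fill Peds tier1 block (80 at 20) → 90 left.
Fill Peds tier2 block (20 at 19) → 70 left.
Psych/tier1: +70 of 100 at 17; pool empty.
Total = 20×80 + 19×20 + 17×70 = 3170.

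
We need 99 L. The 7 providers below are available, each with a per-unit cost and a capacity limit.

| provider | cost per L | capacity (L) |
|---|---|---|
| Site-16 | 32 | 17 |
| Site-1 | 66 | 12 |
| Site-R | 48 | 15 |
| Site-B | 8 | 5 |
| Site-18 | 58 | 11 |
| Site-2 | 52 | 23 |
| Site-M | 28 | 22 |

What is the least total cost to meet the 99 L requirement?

4150

Cheapest first:
Site-B (8): use full 5 ; 94 L to go.
Take 22 from Site-M at 28 ; need 72 more.
Take 17 from Site-16 at 32 ; need 55 more.
Site-R (48): use full 15 ; 40 L to go.
Site-2 (52): use full 23 ; 17 L to go.
Site-18 (58): use full 11 ; 6 L to go.
Take 6 from Site-1 at 66 to finish.
Cost = 5×8 + 22×28 + 17×32 + 15×48 + 23×52 + 11×58 + 6×66 = 4150.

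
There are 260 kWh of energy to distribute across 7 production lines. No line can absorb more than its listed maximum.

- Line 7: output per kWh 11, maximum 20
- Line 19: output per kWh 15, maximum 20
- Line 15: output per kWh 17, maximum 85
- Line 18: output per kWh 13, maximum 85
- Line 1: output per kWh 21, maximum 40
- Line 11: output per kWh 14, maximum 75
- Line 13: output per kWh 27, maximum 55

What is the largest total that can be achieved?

Order the production lines by output per kWh: Line 13 27 > Line 1 21 > Line 15 17 > Line 19 15 > Line 11 14 > Line 18 13 > Line 7 11.
Give Line 13 55 to hit its cap of 55 — 205 left.
Line 1 takes 40 to reach its cap of 40 — 165 left.
Line 15: +85 to 85 (cap) — 80 left.
Line 19: +20 to 20 (cap) — 60 left.
Line 11: +60 (room for 75) → 60. Pool exhausted.
Total = 15×20 + 17×85 + 21×40 + 14×60 + 27×55 = 4910.

4910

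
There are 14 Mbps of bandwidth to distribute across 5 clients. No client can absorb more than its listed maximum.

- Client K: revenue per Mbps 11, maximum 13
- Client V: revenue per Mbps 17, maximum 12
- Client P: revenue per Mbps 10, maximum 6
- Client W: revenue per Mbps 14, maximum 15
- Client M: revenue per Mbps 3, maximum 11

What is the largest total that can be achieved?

Highest revenue per Mbps first: Client V 17 > Client W 14 > Client K 11 > Client P 10 > Client M 3.
Client V takes 12 to reach its cap of 12 ; 2 left.
Only 2 left; Client W takes them to reach 2.
Total = 17×12 + 14×2 = 232.

232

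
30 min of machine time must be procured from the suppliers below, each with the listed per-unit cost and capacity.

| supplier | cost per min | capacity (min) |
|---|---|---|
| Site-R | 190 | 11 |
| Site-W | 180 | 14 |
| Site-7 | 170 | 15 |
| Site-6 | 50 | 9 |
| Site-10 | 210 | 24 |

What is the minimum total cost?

4080

Cheapest first:
Site-6 (50): use full 9 → 21 min to go.
Take 15 from Site-7 at 170 → need 6 more.
Take 6 from Site-W at 180 to finish.
Site-R, Site-10: unused.
Cost = 9×50 + 15×170 + 6×180 = 4080.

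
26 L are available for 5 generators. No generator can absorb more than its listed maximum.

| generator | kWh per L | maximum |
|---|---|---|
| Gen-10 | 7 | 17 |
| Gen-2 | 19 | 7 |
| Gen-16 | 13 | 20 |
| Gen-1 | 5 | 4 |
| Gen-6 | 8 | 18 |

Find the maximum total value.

380

Order the generators by kWh per L: Gen-2 19 > Gen-16 13 > Gen-6 8 > Gen-10 7 > Gen-1 5.
Give Gen-2 7 to hit its cap of 7 — 19 left.
Gen-16 has room for 20 but only 19 remain, so it gets 19.
Total = 19×7 + 13×19 = 380.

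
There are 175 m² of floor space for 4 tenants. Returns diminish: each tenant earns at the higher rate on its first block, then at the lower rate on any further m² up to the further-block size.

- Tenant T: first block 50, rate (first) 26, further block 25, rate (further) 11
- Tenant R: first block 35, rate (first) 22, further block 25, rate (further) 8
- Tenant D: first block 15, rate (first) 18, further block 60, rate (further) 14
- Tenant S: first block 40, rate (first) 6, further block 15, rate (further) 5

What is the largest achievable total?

3345

Order all 8 blocks by rate: Tenant T/T1 26 > Tenant R/T1 22 > Tenant D/T1 18 > Tenant D/T2 14 > Tenant T/T2 11 > Tenant R/T2 8 > Tenant S/T1 6 > Tenant S/T2 5.
Fill Tenant T T1 block (50 at 26) ; 125 left.
Tenant R T1 at 22: fill all 35 ; 90 left.
Fill Tenant D T1 block (15 at 18) ; 75 left.
Fill Tenant D T2 block (60 at 14) ; 15 left.
Tenant T T2 at 11: only 15 left, fill 15.
Total = 26×50 + 22×35 + 18×15 + 14×60 + 11×15 = 3345.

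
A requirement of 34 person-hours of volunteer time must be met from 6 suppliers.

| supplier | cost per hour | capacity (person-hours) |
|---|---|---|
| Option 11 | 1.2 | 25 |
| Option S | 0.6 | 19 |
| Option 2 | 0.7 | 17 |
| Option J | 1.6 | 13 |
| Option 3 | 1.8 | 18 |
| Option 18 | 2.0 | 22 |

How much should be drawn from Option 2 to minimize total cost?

15

Use suppliers in increasing cost order.
Option S (0.6): use full 19 — 15 person-hours to go.
Option 2 at 0.7: take 15 of its 17 — requirement met.
Option 11, Option J, Option 3, Option 18: unused.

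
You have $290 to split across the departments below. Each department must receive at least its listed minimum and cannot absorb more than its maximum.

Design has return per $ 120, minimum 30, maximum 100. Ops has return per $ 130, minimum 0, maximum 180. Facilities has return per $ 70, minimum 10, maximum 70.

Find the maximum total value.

Meeting every minimum uses 30+0+10 = 40 $, leaving 250.
Rank by return per $: Ops 130 > Design 120 > Facilities 70.
Ops takes 180 more to reach its cap of 180 ; 70 left.
Design: +70 to 100 (cap) ; 0 left.
Total = 120×100 + 130×180 + 70×10 = 36100.

36100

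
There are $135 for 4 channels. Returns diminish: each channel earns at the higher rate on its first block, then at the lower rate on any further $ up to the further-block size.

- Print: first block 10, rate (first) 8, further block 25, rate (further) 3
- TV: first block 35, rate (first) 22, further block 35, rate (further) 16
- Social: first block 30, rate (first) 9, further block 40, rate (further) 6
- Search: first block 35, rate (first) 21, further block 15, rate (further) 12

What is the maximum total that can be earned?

2380

Order all 8 blocks by rate: TV/tier1 22 > Search/tier1 21 > TV/tier2 16 > Search/tier2 12 > Social/tier1 9 > Print/tier1 8 > Social/tier2 6 > Print/tier2 3.
TV/tier1 (22): +35 — 100 left.
Search/tier1 (21): +35 — 65 left.
Fill TV tier2 block (35 at 16) — 30 left.
Search/tier2 (12): +15 — 15 left.
Social tier1 at 9: only 15 left, fill 15.
Total = 22×35 + 21×35 + 16×35 + 12×15 + 9×15 = 2380.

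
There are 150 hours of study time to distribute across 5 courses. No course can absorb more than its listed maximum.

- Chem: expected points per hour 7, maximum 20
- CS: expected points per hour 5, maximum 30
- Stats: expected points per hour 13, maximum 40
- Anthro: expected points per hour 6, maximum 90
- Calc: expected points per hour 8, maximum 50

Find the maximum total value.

Order the courses by expected points per hour: Stats 13 > Calc 8 > Chem 7 > Anthro 6 > CS 5.
Give Stats 40 to hit its cap of 40 → 110 left.
Calc: +50 to 50 (cap) → 60 left.
Chem: +20 to 20 (cap) → 40 left.
Anthro: +40 (room for 90) → 40. Pool exhausted.
Total = 7×20 + 13×40 + 6×40 + 8×50 = 1300.

1300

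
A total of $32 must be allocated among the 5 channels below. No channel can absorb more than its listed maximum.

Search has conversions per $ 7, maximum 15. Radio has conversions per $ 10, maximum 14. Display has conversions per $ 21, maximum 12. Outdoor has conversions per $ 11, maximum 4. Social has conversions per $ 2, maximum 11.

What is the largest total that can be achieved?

Highest conversions per $ first: Display 21 > Outdoor 11 > Radio 10 > Search 7 > Social 2.
Display takes 12 to reach its cap of 12 ; 20 left.
Outdoor: +4 to 4 (cap) ; 16 left.
Radio takes 14 to reach its cap of 14 ; 2 left.
Search has room for 15 but only 2 remain, so it gets 2.
Total = 7×2 + 10×14 + 21×12 + 11×4 = 450.

450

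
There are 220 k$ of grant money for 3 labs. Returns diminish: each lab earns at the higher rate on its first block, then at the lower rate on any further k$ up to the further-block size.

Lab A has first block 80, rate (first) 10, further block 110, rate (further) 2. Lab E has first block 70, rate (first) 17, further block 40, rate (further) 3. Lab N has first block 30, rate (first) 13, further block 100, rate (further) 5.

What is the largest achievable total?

2580

Treat each block as its own option and order by rate: Lab E/first 17 > Lab N/first 13 > Lab A/first 10 > Lab N/second 5 > Lab E/second 3 > Lab A/second 2.
Fill Lab E first block (70 at 17) ; 150 left.
Fill Lab N first block (30 at 13) ; 120 left.
Lab A/first (10): +80 ; 40 left.
Lab N second at 5: only 40 left, fill 40.
Total = 17×70 + 13×30 + 10×80 + 5×40 = 2580.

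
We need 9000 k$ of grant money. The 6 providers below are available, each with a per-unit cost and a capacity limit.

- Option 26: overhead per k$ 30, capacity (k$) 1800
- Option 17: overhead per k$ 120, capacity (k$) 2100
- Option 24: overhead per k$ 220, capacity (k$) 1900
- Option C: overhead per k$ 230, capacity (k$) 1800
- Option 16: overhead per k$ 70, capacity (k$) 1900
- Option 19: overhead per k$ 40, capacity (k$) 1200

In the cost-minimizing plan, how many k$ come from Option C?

100

Fill from the cheapest provider first.
Option 26 at 30: take all 1800 k$ ; 7200 still needed.
Option 19 at 40: take all 1200 k$ ; 6000 still needed.
Option 16 (70): use full 1900 ; 4100 k$ to go.
Option 17 (120): use full 2100 ; 2000 k$ to go.
Take 1900 from Option 24 at 220 ; need 100 more.
Option C at 230: take 100 of its 1800 ; requirement met.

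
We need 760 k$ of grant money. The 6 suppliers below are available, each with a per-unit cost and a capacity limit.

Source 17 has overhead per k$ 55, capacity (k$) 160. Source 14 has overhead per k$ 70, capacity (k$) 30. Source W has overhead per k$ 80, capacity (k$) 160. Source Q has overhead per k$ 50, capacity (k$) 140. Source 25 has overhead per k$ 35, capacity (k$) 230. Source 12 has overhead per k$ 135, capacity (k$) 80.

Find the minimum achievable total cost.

Use suppliers in increasing cost order.
Source 25 (35): use full 230 ; 530 k$ to go.
Take 140 from Source Q at 50 ; need 390 more.
Source 17 (55): use full 160 ; 230 k$ to go.
Source 14 at 70: take all 30 k$ ; 200 still needed.
Source W (80): use full 160 ; 40 k$ to go.
Source 12 at 135: take 40 of its 80 ; requirement met.
Cost = 230×35 + 140×50 + 160×55 + 30×70 + 160×80 + 40×135 = 44150.

44150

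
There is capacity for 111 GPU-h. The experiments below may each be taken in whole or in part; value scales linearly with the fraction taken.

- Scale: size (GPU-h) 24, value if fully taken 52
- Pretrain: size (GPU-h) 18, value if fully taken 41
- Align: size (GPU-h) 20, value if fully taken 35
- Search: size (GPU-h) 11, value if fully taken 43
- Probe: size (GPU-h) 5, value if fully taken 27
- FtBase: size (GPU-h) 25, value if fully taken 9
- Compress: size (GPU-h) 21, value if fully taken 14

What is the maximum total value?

216.32

Rank by value-to-size ratio: Probe 27/5≈5.4, Search 43/11≈3.91, Pretrain 41/18≈2.28, Scale 52/24≈2.17, Align 35/20≈1.75, Compress 14/21≈0.667, FtBase 9/25≈0.36.
All 5 GPU-h of Probe fit (value 27) → 106 remain.
Search: take in full, 11 GPU-h for value 43 → 95 left.
All 18 GPU-h of Pretrain fit (value 41) → 77 remain.
Take all of Scale (24 GPU-h, value 52) → 53 GPU-h left.
All 20 GPU-h of Align fit (value 35) → 33 remain.
All 21 GPU-h of Compress fit (value 14) → 12 remain.
Fill the last 12 GPU-h with part of FtBase: 12/25 of it earns 4.32.
Total value = 216.32.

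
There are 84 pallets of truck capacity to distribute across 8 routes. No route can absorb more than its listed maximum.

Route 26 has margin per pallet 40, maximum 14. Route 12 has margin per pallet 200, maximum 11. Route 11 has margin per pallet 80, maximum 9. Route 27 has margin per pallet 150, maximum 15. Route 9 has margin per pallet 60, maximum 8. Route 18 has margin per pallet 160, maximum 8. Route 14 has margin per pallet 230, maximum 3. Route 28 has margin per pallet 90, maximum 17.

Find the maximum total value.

9670

Rank by margin per pallet: Route 14 230 > Route 12 200 > Route 18 160 > Route 27 150 > Route 28 90 > Route 11 80 > Route 9 60 > Route 26 40.
Route 14 takes 3 to reach its cap of 3 ; 81 left.
Route 12: +11 to 11 (cap) ; 70 left.
Give Route 18 8 to hit its cap of 8 ; 62 left.
Give Route 27 15 to hit its cap of 15 ; 47 left.
Give Route 28 17 to hit its cap of 17 ; 30 left.
Route 11: +9 to 9 (cap) ; 21 left.
Route 9: +8 to 8 (cap) ; 13 left.
Route 26 has room for 14 but only 13 remain, so it gets 13.
Total = 40×13 + 200×11 + 80×9 + 150×15 + 60×8 + 160×8 + 230×3 + 90×17 = 9670.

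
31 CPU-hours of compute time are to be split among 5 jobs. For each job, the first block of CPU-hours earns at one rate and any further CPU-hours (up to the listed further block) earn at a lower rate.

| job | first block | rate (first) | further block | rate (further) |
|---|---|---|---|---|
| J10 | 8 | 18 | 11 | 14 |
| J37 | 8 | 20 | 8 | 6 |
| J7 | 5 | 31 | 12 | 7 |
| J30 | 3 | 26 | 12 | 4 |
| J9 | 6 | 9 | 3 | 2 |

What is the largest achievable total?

Rank every tier by rate: J7/tier1 31 > J30/tier1 26 > J37/tier1 20 > J10/tier1 18 > J10/tier2 14 > J9/tier1 9 > J7/tier2 7 > J37/tier2 6 > J30/tier2 4 > J9/tier2 2.
Fill J7 tier1 block (5 at 31) — 26 left.
J30/tier1 (26): +3 — 23 left.
Fill J37 tier1 block (8 at 20) — 15 left.
J10/tier1 (18): +8 — 7 left.
J10/tier2: +7 of 11 at 14; pool empty.
Total = 31×5 + 26×3 + 20×8 + 18×8 + 14×7 = 635.

635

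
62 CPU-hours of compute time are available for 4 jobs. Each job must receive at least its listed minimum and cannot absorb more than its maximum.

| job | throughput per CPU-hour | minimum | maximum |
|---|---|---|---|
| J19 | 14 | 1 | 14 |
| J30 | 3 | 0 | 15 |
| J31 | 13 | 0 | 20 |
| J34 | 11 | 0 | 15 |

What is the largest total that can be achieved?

660

Meeting every minimum uses 1+0+0+0 = 1 CPU-hours, leaving 61.
Order the jobs by throughput per CPU-hour: J19 14 > J31 13 > J34 11 > J30 3.
J19 takes 13 more to reach its cap of 14 → 48 left.
Give J31 20 more to hit its cap of 20 → 28 left.
J34: +15 to 15 (cap) → 13 left.
J30 has room for 15 more but only 13 remain, so it gets 13.
Total = 14×14 + 3×13 + 13×20 + 11×15 = 660.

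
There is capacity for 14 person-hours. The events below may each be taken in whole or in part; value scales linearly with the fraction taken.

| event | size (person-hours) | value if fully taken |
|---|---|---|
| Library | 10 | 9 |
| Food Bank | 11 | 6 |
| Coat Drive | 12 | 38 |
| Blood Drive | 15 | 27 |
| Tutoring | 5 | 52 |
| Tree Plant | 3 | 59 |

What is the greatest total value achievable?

Sort by value density: Tree Plant 59/3≈19.7, Tutoring 52/5≈10.4, Coat Drive 38/12≈3.17, Blood Drive 27/15≈1.8, Library 9/10≈0.9, Food Bank 6/11≈0.545.
Tree Plant: take in full, 3 person-hours for value 59 → 11 left.
Take all of Tutoring (5 person-hours, value 52) → 6 person-hours left.
Fill the last 6 person-hours with part of Coat Drive: 6/12 of it earns 19.
Total value = 130.

130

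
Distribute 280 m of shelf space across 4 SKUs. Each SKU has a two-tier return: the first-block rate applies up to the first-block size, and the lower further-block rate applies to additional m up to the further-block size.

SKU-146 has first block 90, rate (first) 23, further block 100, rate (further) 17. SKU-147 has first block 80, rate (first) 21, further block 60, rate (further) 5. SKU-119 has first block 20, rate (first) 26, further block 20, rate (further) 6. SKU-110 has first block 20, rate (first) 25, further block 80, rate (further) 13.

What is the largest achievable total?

Rank every tier by rate: SKU-119/tier1 26 > SKU-110/tier1 25 > SKU-146/tier1 23 > SKU-147/tier1 21 > SKU-146/tier2 17 > SKU-110/tier2 13 > SKU-119/tier2 6 > SKU-147/tier2 5.
SKU-119/tier1 (26): +20 — 260 left.
SKU-110/tier1 (25): +20 — 240 left.
SKU-146/tier1 (23): +90 — 150 left.
Fill SKU-147 tier1 block (80 at 21) — 70 left.
SKU-146/tier2: +70 of 100 at 17; pool empty.
Total = 26×20 + 25×20 + 23×90 + 21×80 + 17×70 = 5960.

5960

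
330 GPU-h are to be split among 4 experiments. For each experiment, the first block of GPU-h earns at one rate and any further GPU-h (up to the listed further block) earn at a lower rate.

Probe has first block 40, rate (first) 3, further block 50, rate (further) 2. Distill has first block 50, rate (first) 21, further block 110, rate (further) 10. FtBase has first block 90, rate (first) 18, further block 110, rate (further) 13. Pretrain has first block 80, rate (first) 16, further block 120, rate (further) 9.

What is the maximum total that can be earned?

Treat each block as its own option and order by rate: Distill/tier1 21 > FtBase/tier1 18 > Pretrain/tier1 16 > FtBase/tier2 13 > Distill/tier2 10 > Pretrain/tier2 9 > Probe/tier1 3 > Probe/tier2 2.
Distill/tier1 (21): +50 — 280 left.
FtBase/tier1 (18): +90 — 190 left.
Fill Pretrain tier1 block (80 at 16) — 110 left.
FtBase tier2 at 13: fill all 110 — 0 left.
Total = 21×50 + 18×90 + 16×80 + 13×110 = 5380.

5380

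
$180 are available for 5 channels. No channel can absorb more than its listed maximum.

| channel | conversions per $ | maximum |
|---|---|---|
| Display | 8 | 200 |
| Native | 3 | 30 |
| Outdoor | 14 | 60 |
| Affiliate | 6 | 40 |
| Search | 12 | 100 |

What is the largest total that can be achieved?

2200

Rank by conversions per $: Outdoor 14 > Search 12 > Display 8 > Affiliate 6 > Native 3.
Outdoor: +60 to 60 (cap) → 120 left.
Give Search 100 to hit its cap of 100 → 20 left.
Display has room for 200 but only 20 remain, so it gets 20.
Total = 8×20 + 14×60 + 12×100 = 2200.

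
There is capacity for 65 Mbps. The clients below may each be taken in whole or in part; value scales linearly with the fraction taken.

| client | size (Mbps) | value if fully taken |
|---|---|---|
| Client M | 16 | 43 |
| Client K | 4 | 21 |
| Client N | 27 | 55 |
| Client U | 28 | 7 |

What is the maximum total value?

123.5

Rank by value-to-size ratio: Client K 21/4≈5.25, Client M 43/16≈2.69, Client N 55/27≈2.04, Client U 7/28≈0.25.
Client K: take in full, 4 Mbps for value 21 ; 61 left.
Take all of Client M (16 Mbps, value 43) ; 45 Mbps left.
Take all of Client N (27 Mbps, value 55) ; 18 Mbps left.
Only 18 Mbps remain; take 18/28 of Client U for value 7×18/28 = 4.5.
Total value = 123.5.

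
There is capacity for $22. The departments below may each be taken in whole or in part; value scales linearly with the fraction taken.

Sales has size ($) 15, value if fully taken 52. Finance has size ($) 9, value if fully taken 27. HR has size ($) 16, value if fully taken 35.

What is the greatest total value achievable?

Sort by value density: Sales 52/15≈3.47, Finance 27/9≈3, HR 35/16≈2.19.
All 15 $ of Sales fit (value 52) ; 7 remain.
7 $ left: a 7/9 share of Finance gives 27×7/9 = 21.
Total value = 73.

73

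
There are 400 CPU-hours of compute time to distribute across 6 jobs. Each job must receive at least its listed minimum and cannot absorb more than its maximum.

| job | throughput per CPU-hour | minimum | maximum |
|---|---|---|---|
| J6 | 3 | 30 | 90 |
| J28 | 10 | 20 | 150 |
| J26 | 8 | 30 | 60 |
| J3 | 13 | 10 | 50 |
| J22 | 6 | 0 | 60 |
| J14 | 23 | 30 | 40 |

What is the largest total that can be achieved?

Meeting every minimum uses 30+20+30+10+0+30 = 120 CPU-hours, leaving 280.
Rank by throughput per CPU-hour: J14 23 > J3 13 > J28 10 > J26 8 > J22 6 > J6 3.
J14 takes 10 more to reach its cap of 40 → 270 left.
J3 takes 40 more to reach its cap of 50 → 230 left.
J28 takes 130 more to reach its cap of 150 → 100 left.
J26 takes 30 more to reach its cap of 60 → 70 left.
J22: +60 to 60 (cap) → 10 left.
J6: +10 (room for 60) → 40. Pool exhausted.
Total = 3×40 + 10×150 + 8×60 + 13×50 + 6×60 + 23×40 = 4030.

4030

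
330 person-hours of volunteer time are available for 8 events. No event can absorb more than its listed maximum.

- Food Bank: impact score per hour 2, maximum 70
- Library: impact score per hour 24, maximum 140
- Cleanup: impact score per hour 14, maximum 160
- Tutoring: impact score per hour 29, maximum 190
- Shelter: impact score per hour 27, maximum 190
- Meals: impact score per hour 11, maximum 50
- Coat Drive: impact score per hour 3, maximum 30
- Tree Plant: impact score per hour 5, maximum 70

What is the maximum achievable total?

Highest impact score per hour first: Tutoring 29 > Shelter 27 > Library 24 > Cleanup 14 > Meals 11 > Tree Plant 5 > Coat Drive 3 > Food Bank 2.
Tutoring: +190 to 190 (cap) → 140 left.
Only 140 left; Shelter takes them to reach 140.
Total = 29×190 + 27×140 = 9290.

9290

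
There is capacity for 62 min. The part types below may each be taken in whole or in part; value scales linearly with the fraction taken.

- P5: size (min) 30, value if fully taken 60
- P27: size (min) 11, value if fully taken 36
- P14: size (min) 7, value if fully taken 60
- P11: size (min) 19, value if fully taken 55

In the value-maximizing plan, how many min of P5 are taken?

Sort by value density: P14 60/7≈8.57, P27 36/11≈3.27, P11 55/19≈2.89, P5 60/30≈2.
P14: take in full, 7 min for value 60 — 55 left.
All 11 min of P27 fit (value 36) — 44 remain.
P11: take in full, 19 min for value 55 — 25 left.
25 min left: a 25/30 share of P5 gives 60×25/30 = 50.

25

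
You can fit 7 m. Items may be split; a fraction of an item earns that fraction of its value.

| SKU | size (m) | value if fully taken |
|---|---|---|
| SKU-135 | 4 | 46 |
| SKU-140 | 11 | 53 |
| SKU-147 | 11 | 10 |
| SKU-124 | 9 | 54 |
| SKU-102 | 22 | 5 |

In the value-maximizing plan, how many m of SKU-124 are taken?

3

Sort by value density: SKU-135 46/4≈11.5, SKU-124 54/9≈6, SKU-140 53/11≈4.82, SKU-147 10/11≈0.909, SKU-102 5/22≈0.227.
All 4 m of SKU-135 fit (value 46) — 3 remain.
Fill the last 3 m with part of SKU-124: 3/9 of it earns 18.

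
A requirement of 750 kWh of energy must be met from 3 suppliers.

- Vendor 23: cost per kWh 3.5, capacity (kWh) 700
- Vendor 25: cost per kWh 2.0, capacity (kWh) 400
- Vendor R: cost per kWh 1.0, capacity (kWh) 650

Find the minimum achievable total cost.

Fill from the cheapest supplier first.
Vendor R (1.0): use full 650 — 100 kWh to go.
Vendor 25 (2.0): take the remaining 100 — done.
Vendor 23: unused.
Cost = 650×1.0 + 100×2.0 = 850.

850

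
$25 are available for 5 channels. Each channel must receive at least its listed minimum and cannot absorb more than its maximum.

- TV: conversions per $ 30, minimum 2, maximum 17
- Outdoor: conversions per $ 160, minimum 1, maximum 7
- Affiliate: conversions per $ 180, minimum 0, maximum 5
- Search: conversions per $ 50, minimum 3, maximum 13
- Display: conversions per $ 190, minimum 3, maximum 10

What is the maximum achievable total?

Meeting every minimum uses 2+1+0+3+3 = 9 $, leaving 16.
Rank by conversions per $: Display 190 > Affiliate 180 > Outdoor 160 > Search 50 > TV 30.
Display: +7 to 10 (cap) ; 9 left.
Affiliate: +5 to 5 (cap) ; 4 left.
Outdoor: +4 (room for 6) → 5. Pool exhausted.
Total = 30×2 + 160×5 + 180×5 + 50×3 + 190×10 = 3810.

3810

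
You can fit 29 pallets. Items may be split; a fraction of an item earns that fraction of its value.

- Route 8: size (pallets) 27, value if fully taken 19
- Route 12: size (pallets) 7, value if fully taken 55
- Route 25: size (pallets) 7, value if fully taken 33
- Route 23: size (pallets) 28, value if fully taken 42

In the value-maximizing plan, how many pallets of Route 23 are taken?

Rank by value-to-size ratio: Route 12 55/7≈7.86, Route 25 33/7≈4.71, Route 23 42/28≈1.5, Route 8 19/27≈0.704.
Take all of Route 12 (7 pallets, value 55) — 22 pallets left.
All 7 pallets of Route 25 fit (value 33) — 15 remain.
15 pallets left: a 15/28 share of Route 23 gives 42×15/28 = 22.5.

15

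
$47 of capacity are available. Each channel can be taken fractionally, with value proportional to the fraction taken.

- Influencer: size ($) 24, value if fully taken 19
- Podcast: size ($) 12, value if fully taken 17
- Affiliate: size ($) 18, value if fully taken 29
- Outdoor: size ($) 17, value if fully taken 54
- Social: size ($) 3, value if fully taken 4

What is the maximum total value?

Rank by value-to-size ratio: Outdoor 54/17≈3.18, Affiliate 29/18≈1.61, Podcast 17/12≈1.42, Social 4/3≈1.33, Influencer 19/24≈0.792.
Take all of Outdoor (17 $, value 54) ; 30 $ left.
Affiliate: take in full, 18 $ for value 29 ; 12 left.
All 12 $ of Podcast fit (value 17) ; 0 remain.
Total value = 100.

100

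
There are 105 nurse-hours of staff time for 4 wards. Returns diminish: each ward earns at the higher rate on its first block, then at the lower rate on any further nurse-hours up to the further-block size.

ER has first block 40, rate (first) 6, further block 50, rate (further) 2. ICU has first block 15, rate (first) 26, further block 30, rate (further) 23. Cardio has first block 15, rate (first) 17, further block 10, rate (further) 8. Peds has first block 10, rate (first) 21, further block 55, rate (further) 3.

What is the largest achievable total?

Rank every tier by rate: ICU/T1 26 > ICU/T2 23 > Peds/T1 21 > Cardio/T1 17 > Cardio/T2 8 > ER/T1 6 > Peds/T2 3 > ER/T2 2.
ICU T1 at 26: fill all 15 → 90 left.
ICU/T2 (23): +30 → 60 left.
Peds/T1 (21): +10 → 50 left.
Fill Cardio T1 block (15 at 17) → 35 left.
Fill Cardio T2 block (10 at 8) → 25 left.
ER/T1: +25 of 40 at 6; pool empty.
Total = 26×15 + 23×30 + 21×10 + 17×15 + 8×10 + 6×25 = 1775.

1775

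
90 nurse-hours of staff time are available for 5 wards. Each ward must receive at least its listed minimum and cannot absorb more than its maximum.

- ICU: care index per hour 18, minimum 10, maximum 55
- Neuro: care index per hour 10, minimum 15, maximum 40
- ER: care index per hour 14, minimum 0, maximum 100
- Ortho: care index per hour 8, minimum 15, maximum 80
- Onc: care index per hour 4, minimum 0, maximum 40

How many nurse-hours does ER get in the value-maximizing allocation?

5

Meeting every minimum uses 10+15+0+15+0 = 40 nurse-hours, leaving 50.
Highest care index per hour first: ICU 18 > ER 14 > Neuro 10 > Ortho 8 > Onc 4.
ICU: +45 to 55 (cap) — 5 left.
Only 5 left; ER takes them to reach 5.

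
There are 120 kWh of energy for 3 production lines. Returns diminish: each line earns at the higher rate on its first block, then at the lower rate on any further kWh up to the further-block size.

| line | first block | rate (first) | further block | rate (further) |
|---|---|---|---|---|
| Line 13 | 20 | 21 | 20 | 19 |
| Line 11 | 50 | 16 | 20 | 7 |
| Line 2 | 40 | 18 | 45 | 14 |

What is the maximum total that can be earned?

2160

Rank every tier by rate: Line 13/tier1 21 > Line 13/tier2 19 > Line 2/tier1 18 > Line 11/tier1 16 > Line 2/tier2 14 > Line 11/tier2 7.
Line 13/tier1 (21): +20 — 100 left.
Line 13 tier2 at 19: fill all 20 — 80 left.
Fill Line 2 tier1 block (40 at 18) — 40 left.
Line 11/tier1: +40 of 50 at 16; pool empty.
Total = 21×20 + 19×20 + 18×40 + 16×40 = 2160.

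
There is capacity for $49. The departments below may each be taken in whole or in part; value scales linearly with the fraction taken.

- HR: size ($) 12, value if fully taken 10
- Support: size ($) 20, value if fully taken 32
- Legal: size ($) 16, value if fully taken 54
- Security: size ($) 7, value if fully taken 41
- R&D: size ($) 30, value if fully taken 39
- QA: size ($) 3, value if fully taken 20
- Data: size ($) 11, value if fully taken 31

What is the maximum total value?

Best value per unit of size first: QA 20/3≈6.67, Security 41/7≈5.86, Legal 54/16≈3.38, Data 31/11≈2.82, Support 32/20≈1.6, R&D 39/30≈1.3, HR 10/12≈0.833.
Take all of QA (3 $, value 20) → 46 $ left.
Take all of Security (7 $, value 41) → 39 $ left.
Legal: take in full, 16 $ for value 54 → 23 left.
Take all of Data (11 $, value 31) → 12 $ left.
Only 12 $ remain; take 12/20 of Support for value 32×12/20 = 19.2.
Total value = 165.2.

165.2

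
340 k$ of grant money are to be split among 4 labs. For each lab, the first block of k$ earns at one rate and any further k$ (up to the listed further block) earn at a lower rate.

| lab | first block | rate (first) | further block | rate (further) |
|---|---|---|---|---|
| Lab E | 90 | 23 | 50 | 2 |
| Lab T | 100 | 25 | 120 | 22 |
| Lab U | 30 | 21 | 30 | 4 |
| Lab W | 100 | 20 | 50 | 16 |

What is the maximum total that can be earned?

Order all 8 blocks by rate: Lab T/tier1 25 > Lab E/tier1 23 > Lab T/tier2 22 > Lab U/tier1 21 > Lab W/tier1 20 > Lab W/tier2 16 > Lab U/tier2 4 > Lab E/tier2 2.
Lab T/tier1 (25): +100 → 240 left.
Lab E/tier1 (23): +90 → 150 left.
Lab T/tier2 (22): +120 → 30 left.
Lab U/tier1 (21): +30 → 0 left.
Total = 25×100 + 23×90 + 22×120 + 21×30 = 7840.

7840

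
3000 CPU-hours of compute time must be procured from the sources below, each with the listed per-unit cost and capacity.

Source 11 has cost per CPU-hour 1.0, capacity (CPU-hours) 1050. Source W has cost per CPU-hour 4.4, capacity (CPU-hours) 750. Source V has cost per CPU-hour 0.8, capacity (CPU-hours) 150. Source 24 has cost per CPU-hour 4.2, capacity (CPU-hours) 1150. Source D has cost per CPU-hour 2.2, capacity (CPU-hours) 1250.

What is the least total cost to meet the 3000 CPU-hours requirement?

6230

Cheapest first:
Take 150 from Source V at 0.8 ; need 2850 more.
Source 11 (1.0): use full 1050 ; 1800 CPU-hours to go.
Take 1250 from Source D at 2.2 ; need 550 more.
Take 550 from Source 24 at 4.2 to finish.
Source W: unused.
Cost = 150×0.8 + 1050×1.0 + 1250×2.2 + 550×4.2 = 6230.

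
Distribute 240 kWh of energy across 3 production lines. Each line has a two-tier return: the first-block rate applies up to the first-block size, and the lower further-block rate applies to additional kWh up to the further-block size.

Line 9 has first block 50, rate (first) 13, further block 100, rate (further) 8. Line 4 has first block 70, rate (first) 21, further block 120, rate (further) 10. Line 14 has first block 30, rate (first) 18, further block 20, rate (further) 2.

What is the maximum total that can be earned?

3560

Order all 6 blocks by rate: Line 4/T1 21 > Line 14/T1 18 > Line 9/T1 13 > Line 4/T2 10 > Line 9/T2 8 > Line 14/T2 2.
Line 4 T1 at 21: fill all 70 — 170 left.
Fill Line 14 T1 block (30 at 18) — 140 left.
Line 9 T1 at 13: fill all 50 — 90 left.
Line 4/T2: +90 of 120 at 10; pool empty.
Total = 21×70 + 18×30 + 13×50 + 10×90 = 3560.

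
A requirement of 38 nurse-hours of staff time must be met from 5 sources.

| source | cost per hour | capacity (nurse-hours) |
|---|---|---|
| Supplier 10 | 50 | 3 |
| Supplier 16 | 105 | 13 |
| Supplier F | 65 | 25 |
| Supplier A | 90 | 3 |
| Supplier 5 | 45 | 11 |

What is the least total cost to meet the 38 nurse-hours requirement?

2205

Cheapest first:
Supplier 5 (45): use full 11 ; 27 nurse-hours to go.
Supplier 10 at 50: take all 3 nurse-hours ; 24 still needed.
Supplier F (65): take the remaining 24 ; done.
Supplier A, Supplier 16: unused.
Cost = 11×45 + 3×50 + 24×65 = 2205.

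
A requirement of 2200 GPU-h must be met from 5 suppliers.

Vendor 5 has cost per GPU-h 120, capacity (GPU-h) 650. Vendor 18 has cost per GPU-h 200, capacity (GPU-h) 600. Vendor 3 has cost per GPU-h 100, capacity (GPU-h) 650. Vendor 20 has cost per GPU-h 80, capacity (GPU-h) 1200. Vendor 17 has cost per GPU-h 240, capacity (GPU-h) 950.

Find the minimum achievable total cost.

Fill from the cheapest supplier first.
Take 1200 from Vendor 20 at 80 — need 1000 more.
Vendor 3 (100): use full 650 — 350 GPU-h to go.
Take 350 from Vendor 5 at 120 to finish.
Vendor 18, Vendor 17: unused.
Cost = 1200×80 + 650×100 + 350×120 = 203000.

203000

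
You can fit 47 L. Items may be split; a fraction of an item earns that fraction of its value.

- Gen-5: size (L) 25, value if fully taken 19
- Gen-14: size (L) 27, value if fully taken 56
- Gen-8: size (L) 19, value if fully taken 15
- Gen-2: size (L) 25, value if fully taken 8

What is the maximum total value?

Rank by value-to-size ratio: Gen-14 56/27≈2.07, Gen-8 15/19≈0.789, Gen-5 19/25≈0.76, Gen-2 8/25≈0.32.
All 27 L of Gen-14 fit (value 56) → 20 remain.
Gen-8: take in full, 19 L for value 15 → 1 left.
Fill the last 1 L with part of Gen-5: 1/25 of it earns 0.76.
Total value = 71.76.

71.76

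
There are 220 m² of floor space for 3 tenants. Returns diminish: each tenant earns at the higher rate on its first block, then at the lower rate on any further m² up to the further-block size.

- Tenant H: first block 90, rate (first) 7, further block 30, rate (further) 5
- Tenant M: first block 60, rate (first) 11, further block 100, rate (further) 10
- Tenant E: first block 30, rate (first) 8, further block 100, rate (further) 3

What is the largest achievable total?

2110

Order all 6 blocks by rate: Tenant M/tier1 11 > Tenant M/tier2 10 > Tenant E/tier1 8 > Tenant H/tier1 7 > Tenant H/tier2 5 > Tenant E/tier2 3.
Tenant M/tier1 (11): +60 ; 160 left.
Tenant M tier2 at 10: fill all 100 ; 60 left.
Tenant E tier1 at 8: fill all 30 ; 30 left.
Tenant H tier1 at 7: only 30 left, fill 30.
Total = 11×60 + 10×100 + 8×30 + 7×30 = 2110.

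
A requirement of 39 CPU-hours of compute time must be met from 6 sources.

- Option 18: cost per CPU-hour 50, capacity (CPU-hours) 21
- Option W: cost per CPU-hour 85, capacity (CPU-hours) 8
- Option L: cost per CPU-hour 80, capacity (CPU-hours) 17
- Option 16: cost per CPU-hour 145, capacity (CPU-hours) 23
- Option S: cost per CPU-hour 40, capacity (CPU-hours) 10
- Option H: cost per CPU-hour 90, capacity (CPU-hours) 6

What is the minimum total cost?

Fill from the cheapest source first.
Option S (40): use full 10 → 29 CPU-hours to go.
Option 18 at 50: take all 21 CPU-hours → 8 still needed.
Take 8 from Option L at 80 to finish.
Option W, Option H, Option 16: unused.
Cost = 10×40 + 21×50 + 8×80 = 2090.

2090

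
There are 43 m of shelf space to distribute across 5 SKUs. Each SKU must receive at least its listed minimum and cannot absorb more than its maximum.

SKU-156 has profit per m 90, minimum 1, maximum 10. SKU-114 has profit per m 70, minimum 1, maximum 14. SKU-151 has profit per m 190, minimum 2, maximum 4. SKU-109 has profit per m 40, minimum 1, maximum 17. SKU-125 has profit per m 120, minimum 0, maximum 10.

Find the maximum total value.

4040

Meeting every minimum uses 1+1+2+1+0 = 5 m, leaving 38.
Highest profit per m first: SKU-151 190 > SKU-125 120 > SKU-156 90 > SKU-114 70 > SKU-109 40.
Give SKU-151 2 more to hit its cap of 4 ; 36 left.
SKU-125: +10 to 10 (cap) ; 26 left.
Give SKU-156 9 more to hit its cap of 10 ; 17 left.
SKU-114 takes 13 more to reach its cap of 14 ; 4 left.
SKU-109 has room for 16 more but only 4 remain, so it gets 5.
Total = 90×10 + 70×14 + 190×4 + 40×5 + 120×10 = 4040.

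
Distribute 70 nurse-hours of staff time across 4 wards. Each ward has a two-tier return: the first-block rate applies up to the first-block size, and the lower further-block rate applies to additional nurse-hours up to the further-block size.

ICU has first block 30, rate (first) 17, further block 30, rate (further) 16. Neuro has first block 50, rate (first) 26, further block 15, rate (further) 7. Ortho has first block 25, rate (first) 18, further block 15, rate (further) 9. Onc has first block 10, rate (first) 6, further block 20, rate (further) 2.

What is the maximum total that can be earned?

Rank every tier by rate: Neuro/T1 26 > Ortho/T1 18 > ICU/T1 17 > ICU/T2 16 > Ortho/T2 9 > Neuro/T2 7 > Onc/T1 6 > Onc/T2 2.
Fill Neuro T1 block (50 at 26) → 20 left.
Ortho T1 at 18: only 20 left, fill 20.
Total = 26×50 + 18×20 = 1660.

1660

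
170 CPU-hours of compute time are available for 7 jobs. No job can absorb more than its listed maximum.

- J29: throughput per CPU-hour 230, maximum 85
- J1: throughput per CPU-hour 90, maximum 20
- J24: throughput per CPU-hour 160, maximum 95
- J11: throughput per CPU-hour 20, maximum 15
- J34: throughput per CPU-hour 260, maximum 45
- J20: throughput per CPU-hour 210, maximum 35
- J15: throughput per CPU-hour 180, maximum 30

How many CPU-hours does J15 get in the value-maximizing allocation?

5

Rank by throughput per CPU-hour: J34 260 > J29 230 > J20 210 > J15 180 > J24 160 > J1 90 > J11 20.
Give J34 45 to hit its cap of 45 → 125 left.
J29: +85 to 85 (cap) → 40 left.
J20: +35 to 35 (cap) → 5 left.
J15: +5 (room for 30) → 5. Pool exhausted.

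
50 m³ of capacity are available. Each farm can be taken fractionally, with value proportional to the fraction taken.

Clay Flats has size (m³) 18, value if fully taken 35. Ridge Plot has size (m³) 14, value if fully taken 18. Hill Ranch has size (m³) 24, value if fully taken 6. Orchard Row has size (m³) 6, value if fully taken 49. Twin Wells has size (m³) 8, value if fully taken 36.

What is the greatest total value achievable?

Best value per unit of size first: Orchard Row 49/6≈8.17, Twin Wells 36/8≈4.5, Clay Flats 35/18≈1.94, Ridge Plot 18/14≈1.29, Hill Ranch 6/24≈0.25.
Orchard Row: take in full, 6 m³ for value 49 ; 44 left.
Take all of Twin Wells (8 m³, value 36) ; 36 m³ left.
All 18 m³ of Clay Flats fit (value 35) ; 18 remain.
All 14 m³ of Ridge Plot fit (value 18) ; 4 remain.
4 m³ left: a 4/24 share of Hill Ranch gives 6×4/24 = 1.
Total value = 139.

139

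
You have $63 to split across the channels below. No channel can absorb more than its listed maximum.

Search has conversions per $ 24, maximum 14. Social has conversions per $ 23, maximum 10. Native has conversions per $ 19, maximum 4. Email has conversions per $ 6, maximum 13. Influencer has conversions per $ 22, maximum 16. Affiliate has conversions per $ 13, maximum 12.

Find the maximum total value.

1192

Rank by conversions per $: Search 24 > Social 23 > Influencer 22 > Native 19 > Affiliate 13 > Email 6.
Give Search 14 to hit its cap of 14 ; 49 left.
Give Social 10 to hit its cap of 10 ; 39 left.
Influencer: +16 to 16 (cap) ; 23 left.
Native takes 4 to reach its cap of 4 ; 19 left.
Give Affiliate 12 to hit its cap of 12 ; 7 left.
Only 7 left; Email takes them to reach 7.
Total = 24×14 + 23×10 + 19×4 + 6×7 + 22×16 + 13×12 = 1192.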